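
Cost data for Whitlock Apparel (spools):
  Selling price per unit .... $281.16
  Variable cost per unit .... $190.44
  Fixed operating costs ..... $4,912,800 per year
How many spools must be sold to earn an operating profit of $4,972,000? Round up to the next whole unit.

Unit CM = price − variable cost = $281.16 − $190.44 = $90.72.
Units = (FC + target) / CM = ($4,912,800 + $4,972,000) / $90.72 = 108,959.44, so 108,960 spools.

108,960 spools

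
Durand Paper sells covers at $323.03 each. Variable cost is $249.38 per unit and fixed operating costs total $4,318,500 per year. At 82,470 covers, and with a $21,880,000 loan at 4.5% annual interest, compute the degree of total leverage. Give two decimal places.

7.88

At 82,470 units, contribution = 82,470 × $73.65 = $6,073,915.50.
Subtracting fixed costs: EBIT = $6,073,915.50 − $4,318,500 = $1,755,415.50. Interest = $984,600.00.
DOL = $6,073,915.50 ÷ $1,755,415.50 = 3.4601; DFL = $1,755,415.50 ÷ $770,815.50 = 2.2773.
Combined leverage = 3.4601 × 2.2773 = 7.8797.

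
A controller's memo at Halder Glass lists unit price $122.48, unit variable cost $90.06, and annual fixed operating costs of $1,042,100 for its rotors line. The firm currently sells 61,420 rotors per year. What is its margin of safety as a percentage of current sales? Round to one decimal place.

47.7%

Contribution margin per unit = $122.48 − $90.06 = $32.42. Break-even units = $1,042,100 ÷ $32.42 = 32,143.74; break-even revenue = 32,143.74 × $122.48 = $3,936,965.08.
Actual sales revenue = 61,420 × $122.48 = $7,522,721.60.
Margin of safety = ($7,522,721.60 − $3,936,965.08) ÷ $7,522,721.60 = 47.7%.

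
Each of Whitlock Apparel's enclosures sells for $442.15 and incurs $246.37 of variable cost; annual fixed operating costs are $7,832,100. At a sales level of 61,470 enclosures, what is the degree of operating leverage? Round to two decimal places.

Contribution at this volume is 61,470 × $195.78 = $12,034,596.60.
Subtracting fixed costs: EBIT = $12,034,596.60 − $7,832,100 = $4,202,496.60.
So DOL = total CM / EBIT = $12,034,596.60 / $4,202,496.60 = 2.8637.

2.86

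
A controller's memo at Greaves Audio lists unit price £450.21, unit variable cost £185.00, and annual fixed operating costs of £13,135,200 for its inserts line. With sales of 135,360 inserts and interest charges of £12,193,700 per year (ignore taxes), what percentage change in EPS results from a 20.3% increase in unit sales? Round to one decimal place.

Total contribution margin = 135,360 × £265.21 = £35,898,825.60.
EBIT = £35,898,825.60 − £13,135,200 = £22,763,625.60.
Interest = £12,193,700.00, so EBIT − I = £10,569,925.60.
DCL = total CM / (EBIT − I) = £35,898,825.60 / £10,569,925.60 = 3.3963.
%ΔEPS = DCL × %ΔSales = 3.3963 × +20.3% = +68.9%.

+68.9%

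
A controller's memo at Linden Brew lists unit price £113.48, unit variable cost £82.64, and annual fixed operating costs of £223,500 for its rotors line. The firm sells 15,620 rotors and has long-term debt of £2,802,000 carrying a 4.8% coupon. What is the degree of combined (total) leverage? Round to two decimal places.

Total contribution margin = 15,620 × £30.84 = £481,720.80.
EBIT = £481,720.80 − £223,500 = £258,220.80. Interest = £134,496.00, so EBIT − I = £123,724.80.
DCL = contribution ÷ (EBIT − I) = £481,720.80 ÷ £123,724.80 = 3.8935.

3.89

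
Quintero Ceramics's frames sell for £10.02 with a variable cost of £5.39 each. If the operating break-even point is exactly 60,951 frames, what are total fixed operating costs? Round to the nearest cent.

£282,203.13

Each unit contributes £10.02 − £5.39 = £4.63.
Fixed costs = break-even units × CM = 60,951 × £4.63 = £282,203.13.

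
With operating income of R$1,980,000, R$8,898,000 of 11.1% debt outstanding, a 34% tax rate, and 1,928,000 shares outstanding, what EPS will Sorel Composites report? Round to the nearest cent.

Pre-tax income = R$1,980,000 − R$987,678.00 = R$992,322.00.
Net income = R$992,322.00 × (1 − 0.34) = R$654,932.52.
EPS = R$654,932.52 ÷ 1,928,000 = R$0.34.

R$0.34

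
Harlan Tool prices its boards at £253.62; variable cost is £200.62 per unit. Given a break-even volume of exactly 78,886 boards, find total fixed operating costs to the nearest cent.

Contribution margin per unit = £253.62 − £200.62 = £53.00.
Fixed costs = break-even units × CM = 78,886 × £53.00 = £4,180,958.00.

£4,180,958.00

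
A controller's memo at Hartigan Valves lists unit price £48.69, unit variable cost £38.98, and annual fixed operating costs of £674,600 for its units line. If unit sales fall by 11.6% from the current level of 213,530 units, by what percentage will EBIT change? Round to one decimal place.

Total contribution margin = 213,530 × £9.71 = £2,073,376.30.
Subtracting fixed costs: EBIT = £2,073,376.30 − £674,600 = £1,398,776.30.
Degree of operating leverage = £2,073,376.30 / £1,398,776.30 = 1.4823.
So EBIT moves 1.4823 × (-11.6%) = -17.2%.

-17.2%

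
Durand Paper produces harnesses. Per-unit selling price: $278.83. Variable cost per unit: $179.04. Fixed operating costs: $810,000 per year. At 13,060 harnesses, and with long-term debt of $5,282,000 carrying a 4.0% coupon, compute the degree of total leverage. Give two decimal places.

Total contribution margin = 13,060 × $99.79 = $1,303,257.40.
Subtracting fixed costs: EBIT = $1,303,257.40 − $810,000 = $493,257.40. Interest = $211,280.00, so EBIT − I = $281,977.40.
Degree of total leverage = total CM / (EBIT − interest) = $1,303,257.40 / $281,977.40 = 4.6219.

4.62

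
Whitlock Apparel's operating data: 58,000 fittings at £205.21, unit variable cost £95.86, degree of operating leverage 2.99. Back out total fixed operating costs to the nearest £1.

£4,221,129

Contribution at this volume is 58,000 × £109.35 = £6,342,300.00.
Since DOL = CM ÷ EBIT, EBIT = £6,342,300.00 ÷ 2.99 = £2,121,170.57.
And FC = contribution − EBIT = £6,342,300.00 − £2,121,170.57 = £4,221,129.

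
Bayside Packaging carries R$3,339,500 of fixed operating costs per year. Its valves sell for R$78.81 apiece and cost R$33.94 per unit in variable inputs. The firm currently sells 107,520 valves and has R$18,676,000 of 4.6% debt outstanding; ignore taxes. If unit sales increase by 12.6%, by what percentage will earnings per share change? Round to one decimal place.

+97.1%

Contribution at this volume is 107,520 × R$44.87 = R$4,824,422.40.
Operating income = contribution − fixed costs = R$4,824,422.40 − R$3,339,500 = R$1,484,922.40.
Interest = R$859,096.00, so EBIT − I = R$625,826.40.
DCL = total CM / (EBIT − I) = R$4,824,422.40 / R$625,826.40 = 7.7089.
%ΔEPS = DCL × %ΔSales = 7.7089 × +12.6% = +97.1%.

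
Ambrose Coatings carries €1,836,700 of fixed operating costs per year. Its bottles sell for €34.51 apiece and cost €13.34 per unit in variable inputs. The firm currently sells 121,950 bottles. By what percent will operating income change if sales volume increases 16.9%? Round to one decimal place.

Total contribution margin = 121,950 × €21.17 = €2,581,681.50.
Subtracting fixed costs: EBIT = €2,581,681.50 − €1,836,700 = €744,981.50.
DOL = contribution ÷ EBIT = €2,581,681.50 ÷ €744,981.50 = 3.4654.
So EBIT moves 3.4654 × (+16.9%) = +58.6%.

+58.6%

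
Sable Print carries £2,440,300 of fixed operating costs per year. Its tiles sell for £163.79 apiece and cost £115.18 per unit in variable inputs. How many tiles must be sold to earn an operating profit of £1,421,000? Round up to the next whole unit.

79,435 tiles

Contribution margin per unit = £163.79 − £115.18 = £48.61.
Need Q such that Q × £48.61 − £2,440,300 = £1,421,000, i.e. Q = £3,861,300 / £48.61 = 79,434.27 → 79,435.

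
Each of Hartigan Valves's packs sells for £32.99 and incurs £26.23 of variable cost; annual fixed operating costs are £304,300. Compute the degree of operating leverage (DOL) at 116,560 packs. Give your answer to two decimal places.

1.63

Total contribution margin = 116,560 × £6.76 = £787,945.60.
EBIT = £787,945.60 − £304,300 = £483,645.60.
DOL = contribution ÷ EBIT = £787,945.60 ÷ £483,645.60 = 1.6292.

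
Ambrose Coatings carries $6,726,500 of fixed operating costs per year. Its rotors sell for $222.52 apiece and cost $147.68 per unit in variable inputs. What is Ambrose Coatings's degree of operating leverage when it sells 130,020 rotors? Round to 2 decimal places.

3.24

At 130,020 units, contribution = 130,020 × $74.84 = $9,730,696.80.
Operating income = contribution − fixed costs = $9,730,696.80 − $6,726,500 = $3,004,196.80.
Degree of operating leverage = $9,730,696.80 / $3,004,196.80 = 3.2390.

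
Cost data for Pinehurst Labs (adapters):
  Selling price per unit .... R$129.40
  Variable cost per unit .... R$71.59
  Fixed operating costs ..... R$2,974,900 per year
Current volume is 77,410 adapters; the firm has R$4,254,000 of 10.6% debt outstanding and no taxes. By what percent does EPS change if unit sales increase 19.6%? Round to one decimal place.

+83.6%

Total contribution margin = 77,410 × R$57.81 = R$4,475,072.10.
EBIT = R$4,475,072.10 − R$2,974,900 = R$1,500,172.10.
Interest = R$450,924.00, so EBIT − I = R$1,049,248.10.
DCL = total CM / (EBIT − I) = R$4,475,072.10 / R$1,049,248.10 = 4.2650.
%ΔEPS = DCL × %ΔSales = 4.2650 × +19.6% = +83.6%.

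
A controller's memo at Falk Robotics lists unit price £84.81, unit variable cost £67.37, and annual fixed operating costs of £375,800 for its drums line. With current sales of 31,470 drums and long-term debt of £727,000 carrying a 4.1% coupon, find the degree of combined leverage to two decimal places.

3.83

Contribution at this volume is 31,470 × £17.44 = £548,836.80.
EBIT = £548,836.80 − £375,800 = £173,036.80. Interest = £29,807.00, so EBIT − I = £143,229.80.
Degree of total leverage = total CM / (EBIT − interest) = £548,836.80 / £143,229.80 = 3.8319.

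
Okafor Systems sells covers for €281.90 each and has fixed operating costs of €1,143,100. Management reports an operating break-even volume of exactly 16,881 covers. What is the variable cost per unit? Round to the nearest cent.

At break-even, FC = Q × (P − VC), so P − VC = €1,143,100 ÷ 16,881 = €67.7152.
Hence VC = price − CM = €281.90 − €67.7152 = €214.18.

€214.18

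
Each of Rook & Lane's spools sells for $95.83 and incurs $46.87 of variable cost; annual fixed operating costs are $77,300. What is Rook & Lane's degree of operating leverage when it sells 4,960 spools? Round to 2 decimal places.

1.47

Total contribution margin = 4,960 × $48.96 = $242,841.60.
Subtracting fixed costs: EBIT = $242,841.60 − $77,300 = $165,541.60.
DOL = contribution ÷ EBIT = $242,841.60 ÷ $165,541.60 = 1.4670.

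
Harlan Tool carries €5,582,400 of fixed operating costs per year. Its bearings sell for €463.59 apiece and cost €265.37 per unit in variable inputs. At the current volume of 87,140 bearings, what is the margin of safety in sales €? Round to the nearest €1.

Contribution margin per unit = €463.59 − €265.37 = €198.22. Break-even units = €5,582,400 ÷ €198.22 = 28,162.65; break-even revenue = 28,162.65 × €463.59 = €13,055,921.78.
Current sales = 87,140 × €463.59 = €40,397,232.60.
Margin of safety = €40,397,232.60 − €13,055,921.78 = €27,341,311.

€27,341,311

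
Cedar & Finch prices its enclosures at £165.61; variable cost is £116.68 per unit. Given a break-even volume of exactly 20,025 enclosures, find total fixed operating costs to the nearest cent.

Unit CM = price − variable cost = £165.61 − £116.68 = £48.93.
Fixed costs = break-even units × CM = 20,025 × £48.93 = £979,823.25.

£979,823.25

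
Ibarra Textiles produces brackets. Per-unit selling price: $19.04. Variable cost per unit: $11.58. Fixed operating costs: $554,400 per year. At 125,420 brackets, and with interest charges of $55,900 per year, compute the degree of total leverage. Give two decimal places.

Total contribution margin = 125,420 × $7.46 = $935,633.20.
Subtracting fixed costs: EBIT = $935,633.20 − $554,400 = $381,233.20. Interest = $55,900.00.
DOL = $935,633.20 ÷ $381,233.20 = 2.4542; DFL = $381,233.20 ÷ $325,333.20 = 1.1718.
Combined leverage = 2.4542 × 1.1718 = 2.8758.

2.88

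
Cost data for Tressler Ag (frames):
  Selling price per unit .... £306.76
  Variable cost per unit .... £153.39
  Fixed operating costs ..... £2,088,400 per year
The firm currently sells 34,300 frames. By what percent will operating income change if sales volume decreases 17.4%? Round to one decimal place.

Total contribution margin = 34,300 × £153.37 = £5,260,591.00.
EBIT = £5,260,591.00 − £2,088,400 = £3,172,191.00.
So DOL = total CM / EBIT = £5,260,591.00 / £3,172,191.00 = 1.6583.
%ΔEBIT = DOL × %ΔSales = 1.6583 × -17.4% = -28.9%.

-28.9%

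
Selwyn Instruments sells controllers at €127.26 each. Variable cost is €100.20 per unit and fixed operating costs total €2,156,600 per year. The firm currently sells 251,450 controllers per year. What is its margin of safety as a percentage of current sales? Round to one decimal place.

Contribution margin per unit = €127.26 − €100.20 = €27.06. Break-even units = €2,156,600 ÷ €27.06 = 79,696.97; break-even revenue = 79,696.97 × €127.26 = €10,142,236.36.
Actual sales revenue = 251,450 × €127.26 = €31,999,527.00.
Margin of safety = (€31,999,527.00 − €10,142,236.36) ÷ €31,999,527.00 = 68.3%.

68.3%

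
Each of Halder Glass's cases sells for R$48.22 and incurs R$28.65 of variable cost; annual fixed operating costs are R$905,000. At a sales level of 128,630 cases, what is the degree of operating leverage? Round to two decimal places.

1.56

Total contribution margin = 128,630 × R$19.57 = R$2,517,289.10.
Operating income = contribution − fixed costs = R$2,517,289.10 − R$905,000 = R$1,612,289.10.
So DOL = total CM / EBIT = R$2,517,289.10 / R$1,612,289.10 = 1.5613.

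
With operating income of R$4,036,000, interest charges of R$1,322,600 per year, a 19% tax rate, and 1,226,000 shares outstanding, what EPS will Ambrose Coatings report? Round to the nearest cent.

R$1.79

Interest = R$1,322,600.00, so EBT = R$4,036,000 − R$1,322,600.00 = R$2,713,400.00.
After tax at 19%: net income = R$2,713,400.00 × 0.81 = R$2,197,854.00.
Per share: R$2,197,854.00 / 1,226,000 shares = R$1.79.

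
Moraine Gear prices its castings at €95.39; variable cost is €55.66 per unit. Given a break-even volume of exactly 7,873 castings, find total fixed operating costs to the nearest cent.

Unit CM = price − variable cost = €95.39 − €55.66 = €39.73.
Since BE = FC / CM, FC = 7,873 × €39.73 = €312,794.29.

€312,794.29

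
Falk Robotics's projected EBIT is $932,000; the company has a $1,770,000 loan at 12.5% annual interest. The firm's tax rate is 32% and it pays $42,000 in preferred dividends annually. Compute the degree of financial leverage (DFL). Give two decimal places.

1.44

Annual interest charges come to $221,250.00.
Preferred dividends grossed up pre-tax: $42,000 / (1 − 0.32) = $61,764.71.
DFL = EBIT ÷ [EBIT − I − D_p/(1−t)] = $932,000 ÷ [$932,000 − $221,250.00 − $61,764.71] = $932,000 ÷ $648,985.29 = 1.4361.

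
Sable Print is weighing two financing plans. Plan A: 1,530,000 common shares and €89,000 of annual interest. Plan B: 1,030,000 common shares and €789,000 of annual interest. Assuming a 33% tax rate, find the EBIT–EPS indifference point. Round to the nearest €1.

Set EPS_A = EPS_B: (EBIT − €89,000)(1 − 0.33) ÷ 1,530,000 = (EBIT − €789,000)(1 − 0.33) ÷ 1,030,000.
The (1 − t) factor cancels: (EBIT − 89,000) × 1,030,000 = (EBIT − 789,000) × 1,530,000.
EBIT × (1,530,000 − 1,030,000) = 789,000 × 1,530,000 − 89,000 × 1,030,000 = 1,115,500,000,000, so EBIT = 1,115,500,000,000 ÷ 500,000 = 2,231,000.00.

€2,231,000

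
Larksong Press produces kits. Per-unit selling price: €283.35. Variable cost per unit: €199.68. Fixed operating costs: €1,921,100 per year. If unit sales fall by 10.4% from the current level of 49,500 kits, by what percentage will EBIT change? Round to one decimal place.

Total contribution margin = 49,500 × €83.67 = €4,141,665.00.
Operating income = contribution − fixed costs = €4,141,665.00 − €1,921,100 = €2,220,565.00.
So DOL = total CM / EBIT = €4,141,665.00 / €2,220,565.00 = 1.8651.
Operating income changes by 1.8651 × -10.4% = -19.4%.

-19.4%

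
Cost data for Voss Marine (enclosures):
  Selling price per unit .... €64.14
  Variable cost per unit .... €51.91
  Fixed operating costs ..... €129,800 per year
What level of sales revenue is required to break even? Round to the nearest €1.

Contribution margin per unit = €64.14 − €51.91 = €12.23, a CM ratio of €12.23 ÷ €64.14 = 0.1907.
Break-even sales = FC ÷ CM ratio = €129,800 × €64.14 / €12.23 = €680,734.

€680,734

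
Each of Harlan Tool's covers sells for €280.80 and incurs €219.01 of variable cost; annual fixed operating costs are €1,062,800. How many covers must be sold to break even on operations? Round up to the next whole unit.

17,201 covers

Each unit contributes €280.80 − €219.01 = €61.79.
Units to break even: €1,062,800 ÷ €61.79 = 17,200.19, rounded up to 17,201.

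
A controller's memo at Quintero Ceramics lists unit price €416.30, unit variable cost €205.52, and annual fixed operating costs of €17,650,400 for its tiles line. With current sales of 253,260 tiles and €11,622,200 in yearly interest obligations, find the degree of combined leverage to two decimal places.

Total contribution margin = 253,260 × €210.78 = €53,382,142.80.
EBIT = €53,382,142.80 − €17,650,400 = €35,731,742.80. Interest = €11,622,200.00, so EBIT − I = €24,109,542.80.
Degree of total leverage = total CM / (EBIT − interest) = €53,382,142.80 / €24,109,542.80 = 2.2141.

2.21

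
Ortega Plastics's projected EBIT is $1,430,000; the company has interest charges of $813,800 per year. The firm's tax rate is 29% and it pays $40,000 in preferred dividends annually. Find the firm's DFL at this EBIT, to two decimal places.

Annual interest charges come to $813,800.00.
Preferred dividends grossed up pre-tax: $40,000 / (1 − 0.29) = $56,338.03.
DFL = EBIT ÷ [EBIT − I − D_p/(1−t)] = $1,430,000 ÷ [$1,430,000 − $813,800.00 − $56,338.03] = $1,430,000 ÷ $559,861.97 = 2.5542.

2.55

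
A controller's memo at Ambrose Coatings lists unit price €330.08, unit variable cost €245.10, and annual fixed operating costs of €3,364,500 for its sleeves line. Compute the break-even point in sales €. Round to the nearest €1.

€13,068,418

CM per unit = €330.08 − €245.10 = €84.98; CM ratio = €84.98 / €330.08 = 0.2575.
Break-even sales = FC ÷ CM ratio = €3,364,500 × €330.08 / €84.98 = €13,068,418.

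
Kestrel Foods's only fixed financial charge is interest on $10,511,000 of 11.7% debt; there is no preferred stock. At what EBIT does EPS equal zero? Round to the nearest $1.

Annual interest = 11.7% × $10,511,000 = $1,229,787.00.
Without preferred stock the financial break-even is simply EBIT = interest = $1,229,787.00.

$1,229,787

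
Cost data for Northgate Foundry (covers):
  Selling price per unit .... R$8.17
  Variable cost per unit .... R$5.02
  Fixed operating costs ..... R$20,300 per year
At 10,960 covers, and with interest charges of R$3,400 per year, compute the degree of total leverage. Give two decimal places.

3.19

Contribution at this volume is 10,960 × R$3.15 = R$34,524.00.
Subtracting fixed costs: EBIT = R$34,524.00 − R$20,300 = R$14,224.00. Interest = R$3,400.00.
DOL = R$34,524.00 ÷ R$14,224.00 = 2.4272; DFL = R$14,224.00 ÷ R$10,824.00 = 1.3141.
Combined leverage = 2.4272 × 1.3141 = 3.1896.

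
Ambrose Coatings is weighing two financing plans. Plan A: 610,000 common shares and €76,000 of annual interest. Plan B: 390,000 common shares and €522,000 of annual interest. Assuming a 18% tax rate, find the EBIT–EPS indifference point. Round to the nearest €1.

At indifference, (EBIT − 76,000)(1 − t)/610,000 = (EBIT − 522,000)(1 − t)/390,000.
Cancelling (1 − t) and cross-multiplying: 390,000·(EBIT − 76,000) = 610,000·(EBIT − 522,000).
Solving, EBIT = (522,000·610,000 − 76,000·390,000) / (610,000 − 390,000) = 288,780,000,000 / 220,000 = 1,312,636.36.

€1,312,636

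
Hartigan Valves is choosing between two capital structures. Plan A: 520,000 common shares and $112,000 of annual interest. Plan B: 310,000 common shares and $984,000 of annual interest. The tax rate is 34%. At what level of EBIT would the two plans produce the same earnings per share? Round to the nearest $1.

$2,271,238

Set EPS_A = EPS_B: (EBIT − $112,000)(1 − 0.34) ÷ 520,000 = (EBIT − $984,000)(1 − 0.34) ÷ 310,000.
Cancelling (1 − t) and cross-multiplying: 310,000·(EBIT − 112,000) = 520,000·(EBIT − 984,000).
Solving, EBIT = (984,000·520,000 − 112,000·310,000) / (520,000 − 310,000) = 476,960,000,000 / 210,000 = 2,271,238.10.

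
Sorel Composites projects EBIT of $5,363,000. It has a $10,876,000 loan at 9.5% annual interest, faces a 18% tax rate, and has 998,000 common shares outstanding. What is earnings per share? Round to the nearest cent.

$3.56

Interest = $1,033,220.00, so EBT = $5,363,000 − $1,033,220.00 = $4,329,780.00.
After tax at 18%: net income = $4,329,780.00 × 0.82 = $3,550,419.60.
Per share: $3,550,419.60 / 998,000 shares = $3.56.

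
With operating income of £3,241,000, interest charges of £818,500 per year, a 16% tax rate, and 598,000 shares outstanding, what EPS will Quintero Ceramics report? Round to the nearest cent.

Interest = £818,500.00, so EBT = £3,241,000 − £818,500.00 = £2,422,500.00.
After tax at 16%: net income = £2,422,500.00 × 0.84 = £2,034,900.00.
Per share: £2,034,900.00 / 598,000 shares = £3.40.

£3.40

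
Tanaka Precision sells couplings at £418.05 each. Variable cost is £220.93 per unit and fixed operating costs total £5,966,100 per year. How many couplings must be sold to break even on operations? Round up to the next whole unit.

30,267 couplings

Contribution margin per unit = £418.05 − £220.93 = £197.12.
Break-even volume = fixed costs ÷ CM per unit = £5,966,100 ÷ £197.12 = 30,266.34, so 30,267 couplings.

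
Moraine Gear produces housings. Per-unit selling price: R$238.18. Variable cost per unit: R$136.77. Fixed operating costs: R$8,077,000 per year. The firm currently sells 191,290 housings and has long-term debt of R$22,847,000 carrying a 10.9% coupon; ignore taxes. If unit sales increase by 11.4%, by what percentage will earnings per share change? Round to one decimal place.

+25.0%

Contribution at this volume is 191,290 × R$101.41 = R$19,398,718.90.
Operating income = contribution − fixed costs = R$19,398,718.90 − R$8,077,000 = R$11,321,718.90.
After interest of R$2,490,323.00, pre-tax earnings = R$8,831,395.90.
Degree of combined leverage = contribution ÷ (EBIT − I) = R$19,398,718.90 ÷ R$8,831,395.90 = 2.1966.
%ΔEPS = DCL × %ΔSales = 2.1966 × +11.4% = +25.0%.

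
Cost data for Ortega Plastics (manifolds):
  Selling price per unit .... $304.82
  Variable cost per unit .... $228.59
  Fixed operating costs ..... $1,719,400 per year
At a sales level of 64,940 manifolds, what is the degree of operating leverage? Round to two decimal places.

Contribution at this volume is 64,940 × $76.23 = $4,950,376.20.
Subtracting fixed costs: EBIT = $4,950,376.20 − $1,719,400 = $3,230,976.20.
Degree of operating leverage = $4,950,376.20 / $3,230,976.20 = 1.5322.

1.53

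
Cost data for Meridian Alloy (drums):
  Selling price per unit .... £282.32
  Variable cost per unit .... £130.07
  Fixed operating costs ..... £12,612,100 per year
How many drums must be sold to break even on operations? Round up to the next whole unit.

Unit CM = price − variable cost = £282.32 − £130.07 = £152.25.
Break-even volume = fixed costs ÷ CM per unit = £12,612,100 ÷ £152.25 = 82,838.10, so 82,839 drums.

82,839 drums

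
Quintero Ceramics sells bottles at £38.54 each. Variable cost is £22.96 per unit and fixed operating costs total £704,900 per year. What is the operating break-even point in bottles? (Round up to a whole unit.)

45,244 bottles

Contribution margin per unit = £38.54 − £22.96 = £15.58.
Units to break even: £704,900 ÷ £15.58 = 45,243.90, rounded up to 45,244.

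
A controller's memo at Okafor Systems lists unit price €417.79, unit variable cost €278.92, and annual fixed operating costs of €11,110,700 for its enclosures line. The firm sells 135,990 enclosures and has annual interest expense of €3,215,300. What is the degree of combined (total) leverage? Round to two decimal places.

4.14

Total contribution margin = 135,990 × €138.87 = €18,884,931.30.
Subtracting fixed costs: EBIT = €18,884,931.30 − €11,110,700 = €7,774,231.30. Interest = €3,215,300.00, so EBIT − I = €4,558,931.30.
Degree of total leverage = total CM / (EBIT − interest) = €18,884,931.30 / €4,558,931.30 = 4.1424.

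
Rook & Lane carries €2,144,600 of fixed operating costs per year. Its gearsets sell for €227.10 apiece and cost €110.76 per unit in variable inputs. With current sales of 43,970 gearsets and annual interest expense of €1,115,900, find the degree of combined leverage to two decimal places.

2.76

Total contribution margin = 43,970 × €116.34 = €5,115,469.80.
Subtracting fixed costs: EBIT = €5,115,469.80 − €2,144,600 = €2,970,869.80. Interest = €1,115,900.00.
DOL = €5,115,469.80 ÷ €2,970,869.80 = 1.7219; DFL = €2,970,869.80 ÷ €1,854,969.80 = 1.6016.
DCL = DOL × DFL = 1.7219 × 1.6016 = 2.7578.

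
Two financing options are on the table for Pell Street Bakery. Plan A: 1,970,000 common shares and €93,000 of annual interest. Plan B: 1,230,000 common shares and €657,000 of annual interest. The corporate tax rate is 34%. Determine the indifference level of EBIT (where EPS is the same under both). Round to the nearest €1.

At indifference, (EBIT − 93,000)(1 − t)/1,970,000 = (EBIT − 657,000)(1 − t)/1,230,000.
Cancelling (1 − t) and cross-multiplying: 1,230,000·(EBIT − 93,000) = 1,970,000·(EBIT − 657,000).
EBIT × (1,970,000 − 1,230,000) = 657,000 × 1,970,000 − 93,000 × 1,230,000 = 1,179,900,000,000, so EBIT = 1,179,900,000,000 ÷ 740,000 = 1,594,459.46.

€1,594,459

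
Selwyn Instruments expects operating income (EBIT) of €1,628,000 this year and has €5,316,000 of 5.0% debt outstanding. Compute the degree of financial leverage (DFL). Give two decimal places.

Interest = €265,800.00.
DFL = EBIT ÷ (EBIT − I) = €1,628,000 ÷ (€1,628,000 − €265,800.00) = €1,628,000 ÷ €1,362,200.00 = 1.1951.

1.20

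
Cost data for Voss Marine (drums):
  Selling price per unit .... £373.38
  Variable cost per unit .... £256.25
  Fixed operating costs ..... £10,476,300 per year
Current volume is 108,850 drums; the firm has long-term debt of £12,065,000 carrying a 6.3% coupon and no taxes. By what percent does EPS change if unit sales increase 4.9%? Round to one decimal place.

At 108,850 units, contribution = 108,850 × £117.13 = £12,749,600.50.
Subtracting fixed costs: EBIT = £12,749,600.50 − £10,476,300 = £2,273,300.50.
After interest of £760,095.00, pre-tax earnings = £1,513,205.50.
Degree of combined leverage = contribution ÷ (EBIT − I) = £12,749,600.50 ÷ £1,513,205.50 = 8.4256.
%ΔEPS = DCL × %ΔSales = 8.4256 × +4.9% = +41.3%.

+41.3%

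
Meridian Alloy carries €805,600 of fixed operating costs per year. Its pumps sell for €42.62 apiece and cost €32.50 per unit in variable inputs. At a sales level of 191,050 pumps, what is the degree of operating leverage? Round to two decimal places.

1.71

At 191,050 units, contribution = 191,050 × €10.12 = €1,933,426.00.
Subtracting fixed costs: EBIT = €1,933,426.00 − €805,600 = €1,127,826.00.
Degree of operating leverage = €1,933,426.00 / €1,127,826.00 = 1.7143.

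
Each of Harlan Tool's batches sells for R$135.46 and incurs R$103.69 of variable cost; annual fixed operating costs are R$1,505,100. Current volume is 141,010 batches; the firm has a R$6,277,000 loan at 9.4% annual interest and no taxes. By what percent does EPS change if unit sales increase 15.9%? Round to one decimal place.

Total contribution margin = 141,010 × R$31.77 = R$4,479,887.70.
EBIT = R$4,479,887.70 − R$1,505,100 = R$2,974,787.70.
Interest = R$590,038.00, so EBIT − I = R$2,384,749.70.
DCL = total CM / (EBIT − I) = R$4,479,887.70 / R$2,384,749.70 = 1.8786.
%ΔEPS = DCL × %ΔSales = 1.8786 × +15.9% = +29.9%.

+29.9%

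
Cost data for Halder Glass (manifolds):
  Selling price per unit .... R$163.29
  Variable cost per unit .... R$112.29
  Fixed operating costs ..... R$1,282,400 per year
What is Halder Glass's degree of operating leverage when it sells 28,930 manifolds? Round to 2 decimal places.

Total contribution margin = 28,930 × R$51.00 = R$1,475,430.00.
Operating income = contribution − fixed costs = R$1,475,430.00 − R$1,282,400 = R$193,030.00.
So DOL = total CM / EBIT = R$1,475,430.00 / R$193,030.00 = 7.6435.

7.64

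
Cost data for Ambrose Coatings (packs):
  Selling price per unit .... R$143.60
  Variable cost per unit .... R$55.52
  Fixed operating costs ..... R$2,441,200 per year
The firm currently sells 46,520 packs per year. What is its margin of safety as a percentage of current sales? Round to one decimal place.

Contribution margin per unit = R$143.60 − R$55.52 = R$88.08. Break-even units = R$2,441,200 ÷ R$88.08 = 27,715.71; break-even revenue = 27,715.71 × R$143.60 = R$3,979,976.39.
Current sales = 46,520 × R$143.60 = R$6,680,272.00.
Margin of safety = (R$6,680,272.00 − R$3,979,976.39) ÷ R$6,680,272.00 = 40.4%.

40.4%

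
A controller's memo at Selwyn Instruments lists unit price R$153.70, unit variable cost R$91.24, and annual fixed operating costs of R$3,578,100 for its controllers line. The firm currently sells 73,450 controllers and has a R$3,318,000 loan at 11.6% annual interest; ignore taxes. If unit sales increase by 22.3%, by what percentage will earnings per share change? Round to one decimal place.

Contribution at this volume is 73,450 × R$62.46 = R$4,587,687.00.
Subtracting fixed costs: EBIT = R$4,587,687.00 − R$3,578,100 = R$1,009,587.00.
Interest = R$384,888.00, so EBIT − I = R$624,699.00.
DCL = total CM / (EBIT − I) = R$4,587,687.00 / R$624,699.00 = 7.3438.
EPS therefore changes by 7.3438 × (+22.3%) = +163.8%.

+163.8%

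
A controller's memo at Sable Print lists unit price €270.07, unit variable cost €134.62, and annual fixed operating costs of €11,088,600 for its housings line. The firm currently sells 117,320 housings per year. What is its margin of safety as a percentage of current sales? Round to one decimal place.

30.2%

Unit CM = price − variable cost = €270.07 − €134.62 = €135.45. Break-even units = €11,088,600 ÷ €135.45 = 81,864.89; break-even revenue = 81,864.89 × €270.07 = €22,109,252.14.
Current sales = 117,320 × €270.07 = €31,684,612.40.
Margin of safety = (€31,684,612.40 − €22,109,252.14) ÷ €31,684,612.40 = 30.2%.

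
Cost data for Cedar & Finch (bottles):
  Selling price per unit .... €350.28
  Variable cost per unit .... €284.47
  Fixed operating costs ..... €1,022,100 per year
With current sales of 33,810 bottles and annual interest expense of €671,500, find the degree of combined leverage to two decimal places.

4.19

Total contribution margin = 33,810 × €65.81 = €2,225,036.10.
Subtracting fixed costs: EBIT = €2,225,036.10 − €1,022,100 = €1,202,936.10. Interest = €671,500.00, so EBIT − I = €531,436.10.
DCL = contribution ÷ (EBIT − I) = €2,225,036.10 ÷ €531,436.10 = 4.1868.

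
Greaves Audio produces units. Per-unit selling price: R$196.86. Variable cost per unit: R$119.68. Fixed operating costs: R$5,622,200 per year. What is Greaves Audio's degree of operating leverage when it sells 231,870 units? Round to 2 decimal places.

1.46

Contribution at this volume is 231,870 × R$77.18 = R$17,895,726.60.
EBIT = R$17,895,726.60 − R$5,622,200 = R$12,273,526.60.
DOL = contribution ÷ EBIT = R$17,895,726.60 ÷ R$12,273,526.60 = 1.4581.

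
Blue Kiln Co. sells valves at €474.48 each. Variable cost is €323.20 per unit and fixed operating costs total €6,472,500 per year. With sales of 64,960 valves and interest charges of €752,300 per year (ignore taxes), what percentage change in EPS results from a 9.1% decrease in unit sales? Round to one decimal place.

-34.4%

Total contribution margin = 64,960 × €151.28 = €9,827,148.80.
EBIT = €9,827,148.80 − €6,472,500 = €3,354,648.80.
Interest = €752,300.00, so EBIT − I = €2,602,348.80.
DCL = total CM / (EBIT − I) = €9,827,148.80 / €2,602,348.80 = 3.7763.
EPS therefore changes by 3.7763 × (-9.1%) = -34.4%.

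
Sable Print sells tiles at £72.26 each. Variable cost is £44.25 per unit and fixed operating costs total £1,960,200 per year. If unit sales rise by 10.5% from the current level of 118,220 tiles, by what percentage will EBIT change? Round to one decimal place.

+25.7%

At 118,220 units, contribution = 118,220 × £28.01 = £3,311,342.20.
Subtracting fixed costs: EBIT = £3,311,342.20 − £1,960,200 = £1,351,142.20.
So DOL = total CM / EBIT = £3,311,342.20 / £1,351,142.20 = 2.4508.
So EBIT moves 2.4508 × (+10.5%) = +25.7%.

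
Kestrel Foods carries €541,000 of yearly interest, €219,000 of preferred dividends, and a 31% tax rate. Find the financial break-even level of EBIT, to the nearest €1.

€858,391

Grossing the preferred dividend up to pre-tax terms: €219,000 / (1 − 0.31) = €317,391.30.
EPS = 0 when EBIT covers interest plus the pre-tax preferred burden: €541,000 + €317,391.30 = €858,391.30.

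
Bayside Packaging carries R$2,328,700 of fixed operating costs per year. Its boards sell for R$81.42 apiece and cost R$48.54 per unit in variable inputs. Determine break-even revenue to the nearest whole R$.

R$5,766,507

Contribution margin per unit = R$81.42 − R$48.54 = R$32.88, a CM ratio of R$32.88 ÷ R$81.42 = 0.4038.
Break-even sales = FC ÷ CM ratio = R$2,328,700 × R$81.42 / R$32.88 = R$5,766,507.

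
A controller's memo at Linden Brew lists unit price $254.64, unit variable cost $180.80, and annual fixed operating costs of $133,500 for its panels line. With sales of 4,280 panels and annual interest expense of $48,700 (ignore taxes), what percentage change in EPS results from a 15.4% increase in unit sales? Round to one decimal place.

+36.4%

At 4,280 units, contribution = 4,280 × $73.84 = $316,035.20.
EBIT = $316,035.20 − $133,500 = $182,535.20.
Interest = $48,700.00, so EBIT − I = $133,835.20.
Degree of combined leverage = contribution ÷ (EBIT − I) = $316,035.20 ÷ $133,835.20 = 2.3614.
EPS therefore changes by 2.3614 × (+15.4%) = +36.4%.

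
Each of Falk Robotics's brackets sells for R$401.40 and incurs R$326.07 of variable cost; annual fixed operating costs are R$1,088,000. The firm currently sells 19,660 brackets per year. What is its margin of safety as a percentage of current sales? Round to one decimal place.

Each unit contributes R$401.40 − R$326.07 = R$75.33. Break-even units = R$1,088,000 ÷ R$75.33 = 14,443.12; break-even revenue = 14,443.12 × R$401.40 = R$5,797,467.14.
Current sales = 19,660 × R$401.40 = R$7,891,524.00.
Margin of safety = (R$7,891,524.00 − R$5,797,467.14) ÷ R$7,891,524.00 = 26.5%.

26.5%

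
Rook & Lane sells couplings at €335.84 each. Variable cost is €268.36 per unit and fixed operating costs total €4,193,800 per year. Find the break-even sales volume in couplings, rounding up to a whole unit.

Each unit contributes €335.84 − €268.36 = €67.48.
Break-even Q = €4,193,800 / €67.48 = 62,148.78 → 62,149 couplings.

62,149 couplings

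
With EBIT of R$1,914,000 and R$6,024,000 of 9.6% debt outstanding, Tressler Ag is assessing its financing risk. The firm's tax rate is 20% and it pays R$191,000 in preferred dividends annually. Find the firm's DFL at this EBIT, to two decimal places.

1.74

Annual interest charges come to R$578,304.00.
Pre-tax preferred-dividend burden = R$191,000 ÷ (1 − 0.20) = R$238,750.00.
DFL = EBIT ÷ [EBIT − I − D_p/(1−t)] = R$1,914,000 ÷ [R$1,914,000 − R$578,304.00 − R$238,750.00] = R$1,914,000 ÷ R$1,096,946.00 = 1.7448.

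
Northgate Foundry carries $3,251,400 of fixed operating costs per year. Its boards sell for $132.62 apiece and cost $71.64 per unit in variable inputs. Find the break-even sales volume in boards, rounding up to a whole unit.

Unit CM = price − variable cost = $132.62 − $71.64 = $60.98.
Units to break even: $3,251,400 ÷ $60.98 = 53,319.12, rounded up to 53,320.

53,320 boards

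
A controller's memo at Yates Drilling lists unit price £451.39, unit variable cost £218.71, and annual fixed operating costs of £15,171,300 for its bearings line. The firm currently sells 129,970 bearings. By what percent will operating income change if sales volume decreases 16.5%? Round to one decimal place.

-33.1%

At 129,970 units, contribution = 129,970 × £232.68 = £30,241,419.60.
Operating income = contribution − fixed costs = £30,241,419.60 − £15,171,300 = £15,070,119.60.
Degree of operating leverage = £30,241,419.60 / £15,070,119.60 = 2.0067.
%ΔEBIT = DOL × %ΔSales = 2.0067 × -16.5% = -33.1%.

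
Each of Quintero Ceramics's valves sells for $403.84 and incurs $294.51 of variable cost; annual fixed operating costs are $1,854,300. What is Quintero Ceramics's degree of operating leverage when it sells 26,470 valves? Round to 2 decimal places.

2.78

At 26,470 units, contribution = 26,470 × $109.33 = $2,893,965.10.
Subtracting fixed costs: EBIT = $2,893,965.10 − $1,854,300 = $1,039,665.10.
So DOL = total CM / EBIT = $2,893,965.10 / $1,039,665.10 = 2.7836.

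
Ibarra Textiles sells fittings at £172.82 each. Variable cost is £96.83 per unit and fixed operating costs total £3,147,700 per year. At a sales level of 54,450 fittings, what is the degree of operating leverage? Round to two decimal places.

Contribution at this volume is 54,450 × £75.99 = £4,137,655.50.
Subtracting fixed costs: EBIT = £4,137,655.50 − £3,147,700 = £989,955.50.
Degree of operating leverage = £4,137,655.50 / £989,955.50 = 4.1796.

4.18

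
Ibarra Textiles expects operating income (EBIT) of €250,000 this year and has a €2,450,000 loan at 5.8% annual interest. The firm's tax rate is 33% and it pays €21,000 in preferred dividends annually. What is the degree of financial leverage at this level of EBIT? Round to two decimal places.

3.27

Annual interest charges come to €142,100.00.
Pre-tax preferred-dividend burden = €21,000 ÷ (1 − 0.33) = €31,343.28.
DFL = EBIT ÷ [EBIT − I − D_p/(1−t)] = €250,000 ÷ [€250,000 − €142,100.00 − €31,343.28] = €250,000 ÷ €76,556.72 = 3.2656.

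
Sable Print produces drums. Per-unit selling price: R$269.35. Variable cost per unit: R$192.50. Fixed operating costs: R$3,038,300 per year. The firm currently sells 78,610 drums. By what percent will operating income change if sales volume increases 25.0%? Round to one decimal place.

+50.3%

Total contribution margin = 78,610 × R$76.85 = R$6,041,178.50.
Operating income = contribution − fixed costs = R$6,041,178.50 − R$3,038,300 = R$3,002,878.50.
DOL = contribution ÷ EBIT = R$6,041,178.50 ÷ R$3,002,878.50 = 2.0118.
So EBIT moves 2.0118 × (+25.0%) = +50.3%.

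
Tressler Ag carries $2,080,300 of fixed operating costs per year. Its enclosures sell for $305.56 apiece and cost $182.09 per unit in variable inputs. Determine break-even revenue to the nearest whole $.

$5,148,267

Contribution margin per unit = $305.56 − $182.09 = $123.47, a CM ratio of $123.47 ÷ $305.56 = 0.4041.
Break-even revenue = fixed costs × price ÷ CM = $2,080,300 × $305.56 ÷ $123.47 = $5,148,267.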